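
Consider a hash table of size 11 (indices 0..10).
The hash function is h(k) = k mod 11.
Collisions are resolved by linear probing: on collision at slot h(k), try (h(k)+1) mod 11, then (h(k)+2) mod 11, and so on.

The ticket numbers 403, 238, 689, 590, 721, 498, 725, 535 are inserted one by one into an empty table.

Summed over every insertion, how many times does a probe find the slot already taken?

403: h=7 → slot 7
238: h=7, probe 7,8 → slot 8
689: h=7, probe 7,8,9 → slot 9
590: h=7, probe 7,8,9,10 → slot 10
721: h=6 → slot 6
498: h=3 → slot 3
725: h=10, probe 10,0 → slot 0
535: h=7, probe 7,8,9,10,0,1 → slot 1
Table: [725, 535, ., 498, ., ., 721, 403, 238, 689, 590]

12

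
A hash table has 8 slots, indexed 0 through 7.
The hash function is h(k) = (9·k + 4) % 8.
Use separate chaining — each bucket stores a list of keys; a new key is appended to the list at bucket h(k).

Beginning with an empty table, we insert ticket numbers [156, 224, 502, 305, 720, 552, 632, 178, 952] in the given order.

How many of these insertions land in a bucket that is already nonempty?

4

156 -> bucket 0
224 -> bucket 4
502 -> bucket 2
305 -> bucket 5
720 -> bucket 4 (collision)
552 -> bucket 4 (collision)
632 -> bucket 4 (collision)
178 -> bucket 6
952 -> bucket 4 (collision)
Final buckets:
0: 156
1: _
2: 502
3: _
4: 224 -> 720 -> 552 -> 632 -> 952
5: 305
6: 178
7: _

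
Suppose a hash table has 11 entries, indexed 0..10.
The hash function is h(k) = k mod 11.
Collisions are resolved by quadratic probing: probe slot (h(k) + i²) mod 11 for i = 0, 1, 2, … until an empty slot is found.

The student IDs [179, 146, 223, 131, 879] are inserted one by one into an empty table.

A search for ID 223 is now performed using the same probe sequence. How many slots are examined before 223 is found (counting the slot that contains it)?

Insert 179: h=3, slot 3 empty → index 3.
Insert 146: h=3, slot 3 occupied → index 4.
Insert 223: h=3, slots 3,4 occupied → index 7.
Insert 131: h=10, slot 10 empty → index 10.
Insert 879: h=10, slot 10 occupied → index 0.
Table: [879, -, -, 179, 146, -, -, 223, -, -, 131]
Lookup 223: h=3, probe 3,4,7 → found at 7.

3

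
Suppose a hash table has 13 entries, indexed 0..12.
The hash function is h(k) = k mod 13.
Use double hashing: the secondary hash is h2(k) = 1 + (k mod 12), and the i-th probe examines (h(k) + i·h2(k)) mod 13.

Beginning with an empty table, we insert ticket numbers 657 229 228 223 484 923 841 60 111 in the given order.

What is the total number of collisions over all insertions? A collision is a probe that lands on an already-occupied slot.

8

Insert 657: h=7, slot 7 empty => index 7.
Insert 229: h=8, slot 8 empty => index 8.
Insert 228: h=7, h2=1, slots 7,8 occupied => index 9.
Insert 223: h=2, slot 2 empty => index 2.
Insert 484: h=3, slot 3 empty => index 3.
Insert 923: h=0, slot 0 empty => index 0.
Insert 841: h=9, h2=2, slot 9 occupied => index 11.
Insert 60: h=8, h2=1, slots 8,9 occupied => index 10.
Insert 111: h=7, h2=4, slots 7,11,2 occupied => index 6.
Table: [923, —, 223, 484, —, —, 111, 657, 229, 228, 60, 841, —]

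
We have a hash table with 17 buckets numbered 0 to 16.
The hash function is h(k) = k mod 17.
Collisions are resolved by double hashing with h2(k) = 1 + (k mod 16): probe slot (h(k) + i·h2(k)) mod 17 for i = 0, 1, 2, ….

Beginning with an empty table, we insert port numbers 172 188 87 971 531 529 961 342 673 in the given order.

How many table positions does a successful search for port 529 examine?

Insert 172: h=2, slot 2 empty -> index 2.
Insert 188: h=1, slot 1 empty -> index 1.
Insert 87: h=2, h2=8, slot 2 occupied -> index 10.
Insert 971: h=2, h2=12, slot 2 occupied -> index 14.
Insert 531: h=4, slot 4 empty -> index 4.
Insert 529: h=2, h2=2, slots 2,4 occupied -> index 6.
Insert 961: h=9, slot 9 empty -> index 9.
Insert 342: h=2, h2=7, slots 2,9 occupied -> index 16.
Insert 673: h=10, h2=2, slot 10 occupied -> index 12.
Table: [∅, 188, 172, ∅, 531, ∅, 529, ∅, ∅, 961, 87, ∅, 673, ∅, 971, ∅, 342]
Lookup 529: h=2, h2=2, probe 2,4,6 → found at 6.

3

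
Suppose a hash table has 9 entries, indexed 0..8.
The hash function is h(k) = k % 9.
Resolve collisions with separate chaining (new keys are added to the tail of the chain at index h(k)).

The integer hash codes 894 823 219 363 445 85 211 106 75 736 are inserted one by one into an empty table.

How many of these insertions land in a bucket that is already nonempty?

Insert 894: h=3, bucket 3 empty → new chain.
Insert 823: h=4, bucket 4 empty → new chain.
Insert 219: h=3, bucket 3 nonempty → append to chain.
Insert 363: h=3, bucket 3 nonempty → append to chain.
Insert 445: h=4, bucket 4 nonempty → append to chain.
Insert 85: h=4, bucket 4 nonempty → append to chain.
Insert 211: h=4, bucket 4 nonempty → append to chain.
Insert 106: h=7, bucket 7 empty → new chain.
Insert 75: h=3, bucket 3 nonempty → append to chain.
Insert 736: h=7, bucket 7 nonempty → append to chain.
Final buckets:
0: —
1: —
2: —
3: 894 -> 219 -> 363 -> 75
4: 823 -> 445 -> 85 -> 211
5: —
6: —
7: 106 -> 736
8: —

7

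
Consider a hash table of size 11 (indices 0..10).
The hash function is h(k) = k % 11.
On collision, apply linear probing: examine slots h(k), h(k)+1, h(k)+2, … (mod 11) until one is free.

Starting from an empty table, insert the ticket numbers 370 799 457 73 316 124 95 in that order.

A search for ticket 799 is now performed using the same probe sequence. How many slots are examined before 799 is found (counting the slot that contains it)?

370: h=7 => slot 7
799: h=7, probe 7,8 => slot 8
457: h=6 => slot 6
73: h=7, probe 7,8,9 => slot 9
316: h=8, probe 8,9,10 => slot 10
124: h=3 => slot 3
95: h=7, probe 7,8,9,10,0 => slot 0
Table: [95, ∅, ∅, 124, ∅, ∅, 457, 370, 799, 73, 316]
Lookup 799: h=7, probe 7,8 → found at 8.

2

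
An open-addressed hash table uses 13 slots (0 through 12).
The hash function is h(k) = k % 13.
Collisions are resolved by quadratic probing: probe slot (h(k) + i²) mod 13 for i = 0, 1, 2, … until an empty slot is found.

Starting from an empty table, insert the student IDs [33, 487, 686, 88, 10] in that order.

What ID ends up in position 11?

33: h=7 -> slot 7
487: h=6 -> slot 6
686: h=10 -> slot 10
88: h=10, probe 10,11 -> slot 11
10: h=10, probe 10,11,1 -> slot 1
Table: [-, 10, -, -, -, -, 487, 33, -, -, 686, 88, -]

88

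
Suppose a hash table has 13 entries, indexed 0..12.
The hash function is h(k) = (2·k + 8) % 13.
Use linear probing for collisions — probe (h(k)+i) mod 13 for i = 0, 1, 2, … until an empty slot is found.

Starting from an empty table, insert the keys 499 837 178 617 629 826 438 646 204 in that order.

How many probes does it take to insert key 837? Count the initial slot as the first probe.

2

499 hashes to 5; slot 5 is free => place at 5.
837 hashes to 5; 5 taken => place at 6.
178 hashes to 0; slot 0 is free => place at 0.
617 hashes to 7; slot 7 is free => place at 7.
629 hashes to 5; 5,6,7 taken => place at 8.
826 hashes to 9; slot 9 is free => place at 9.
438 hashes to 0; 0 taken => place at 1.
646 hashes to 0; 0,1 taken => place at 2.
204 hashes to 0; 0,1,2 taken => place at 3.
Table: [178, 438, 646, 204, -, 499, 837, 617, 629, 826, -, -, -]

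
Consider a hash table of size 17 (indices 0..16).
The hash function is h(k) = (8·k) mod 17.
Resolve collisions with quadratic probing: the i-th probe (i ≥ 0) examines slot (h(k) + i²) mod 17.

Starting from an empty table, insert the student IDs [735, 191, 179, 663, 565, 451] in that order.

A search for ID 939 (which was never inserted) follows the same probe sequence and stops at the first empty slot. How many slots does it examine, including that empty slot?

4

735 hashes to 15; slot 15 is free => place at 15.
191 hashes to 15; 15 taken => place at 16.
179 hashes to 4; slot 4 is free => place at 4.
663 hashes to 0; slot 0 is free => place at 0.
565 hashes to 15; 15,16 taken => place at 2.
451 hashes to 4; 4 taken => place at 5.
Table: [663, ∅, 565, ∅, 179, 451, ∅, ∅, ∅, ∅, ∅, ∅, ∅, ∅, ∅, 735, 191]
Lookup 939: h=15, probe 15,16,2,7 → slot 7 empty, not found.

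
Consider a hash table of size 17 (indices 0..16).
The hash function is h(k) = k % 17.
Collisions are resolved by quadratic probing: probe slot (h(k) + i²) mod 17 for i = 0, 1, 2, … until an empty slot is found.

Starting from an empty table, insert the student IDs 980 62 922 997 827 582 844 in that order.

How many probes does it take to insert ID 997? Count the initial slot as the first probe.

3

980: h=11 -> slot 11
62: h=11, probe 11,12 -> slot 12
922: h=4 -> slot 4
997: h=11, probe 11,12,15 -> slot 15
827: h=11, probe 11,12,15,3 -> slot 3
582: h=4, probe 4,5 -> slot 5
844: h=11, probe 11,12,15,3,10 -> slot 10
Table: [., ., ., 827, 922, 582, ., ., ., ., 844, 980, 62, ., ., 997, .]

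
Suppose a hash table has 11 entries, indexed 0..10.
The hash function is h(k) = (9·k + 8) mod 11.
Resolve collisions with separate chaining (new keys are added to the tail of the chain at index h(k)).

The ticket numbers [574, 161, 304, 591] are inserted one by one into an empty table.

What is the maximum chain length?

Insert 574: h=4, bucket 4 empty → new chain.
Insert 161: h=5, bucket 5 empty → new chain.
Insert 304: h=5, bucket 5 nonempty → append to chain.
Insert 591: h=3, bucket 3 empty → new chain.
Final buckets:
0: —
1: —
2: —
3: 591
4: 574
5: 161 -> 304
6: —
7: —
8: —
9: —
10: —

2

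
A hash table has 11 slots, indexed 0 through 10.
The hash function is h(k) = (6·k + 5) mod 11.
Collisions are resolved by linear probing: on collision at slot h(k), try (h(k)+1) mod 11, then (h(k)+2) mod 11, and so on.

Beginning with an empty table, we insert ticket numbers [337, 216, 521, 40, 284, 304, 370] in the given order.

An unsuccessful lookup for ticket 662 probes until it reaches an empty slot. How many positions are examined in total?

5

337 hashes to 3; slot 3 is free -> place at 3.
216 hashes to 3; 3 taken -> place at 4.
521 hashes to 7; slot 7 is free -> place at 7.
40 hashes to 3; 3,4 taken -> place at 5.
284 hashes to 4; 4,5 taken -> place at 6.
304 hashes to 3; 3,4,5,6,7 taken -> place at 8.
370 hashes to 3; 3,4,5,6,7,8 taken -> place at 9.
Table: [., ., ., 337, 216, 40, 284, 521, 304, 370, .]
Lookup 662: h=6, probe 6,7,8,9,10 → slot 10 empty, not found.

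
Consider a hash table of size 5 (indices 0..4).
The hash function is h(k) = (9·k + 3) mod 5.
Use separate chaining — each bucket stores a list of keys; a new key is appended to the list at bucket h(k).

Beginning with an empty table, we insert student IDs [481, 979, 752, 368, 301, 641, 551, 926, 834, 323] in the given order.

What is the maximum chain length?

Insert 481: h=2, bucket 2 empty → new chain.
Insert 979: h=4, bucket 4 empty → new chain.
Insert 752: h=1, bucket 1 empty → new chain.
Insert 368: h=0, bucket 0 empty → new chain.
Insert 301: h=2, bucket 2 nonempty → append to chain.
Insert 641: h=2, bucket 2 nonempty → append to chain.
Insert 551: h=2, bucket 2 nonempty → append to chain.
Insert 926: h=2, bucket 2 nonempty → append to chain.
Insert 834: h=4, bucket 4 nonempty → append to chain.
Insert 323: h=0, bucket 0 nonempty → append to chain.
Final buckets:
0: 368 -> 323
1: 752
2: 481 -> 301 -> 641 -> 551 -> 926
3: —
4: 979 -> 834

5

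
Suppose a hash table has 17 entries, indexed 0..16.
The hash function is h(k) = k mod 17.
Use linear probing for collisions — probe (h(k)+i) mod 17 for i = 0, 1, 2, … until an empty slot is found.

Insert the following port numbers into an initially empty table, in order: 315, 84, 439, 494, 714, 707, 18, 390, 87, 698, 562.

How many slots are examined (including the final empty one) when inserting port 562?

6

315: h=9 => slot 9
84: h=16 => slot 16
439: h=14 => slot 14
494: h=1 => slot 1
714: h=0 => slot 0
707: h=10 => slot 10
18: h=1, probe 1,2 => slot 2
390: h=16, probe 16,0,1,2,3 => slot 3
87: h=2, probe 2,3,4 => slot 4
698: h=1, probe 1,2,3,4,5 => slot 5
562: h=1, probe 1,2,3,4,5,6 => slot 6
Table: [714, 494, 18, 390, 87, 698, 562, ∅, ∅, 315, 707, ∅, ∅, ∅, 439, ∅, 84]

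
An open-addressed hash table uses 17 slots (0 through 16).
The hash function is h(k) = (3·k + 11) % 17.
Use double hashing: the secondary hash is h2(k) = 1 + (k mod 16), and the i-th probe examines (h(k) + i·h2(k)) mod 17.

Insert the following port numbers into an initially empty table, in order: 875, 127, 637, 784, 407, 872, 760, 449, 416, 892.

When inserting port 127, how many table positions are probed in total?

2

875: h=1 → slot 1
127: h=1, h2=16, probe 1,0 → slot 0
637: h=1, h2=14, probe 1,15 → slot 15
784: h=0, h2=1, probe 0,1,2 → slot 2
407: h=8 → slot 8
872: h=9 → slot 9
760: h=13 → slot 13
449: h=15, h2=2, probe 15,0,2,4 → slot 4
416: h=1, h2=1, probe 1,2,3 → slot 3
892: h=1, h2=13, probe 1,14 → slot 14
Table: [127, 875, 784, 416, 449, _, _, _, 407, 872, _, _, _, 760, 892, 637, _]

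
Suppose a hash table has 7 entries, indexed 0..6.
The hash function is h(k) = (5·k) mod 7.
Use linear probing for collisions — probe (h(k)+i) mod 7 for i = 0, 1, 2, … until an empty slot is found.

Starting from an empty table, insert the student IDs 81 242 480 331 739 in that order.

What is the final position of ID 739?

2

Insert 81: h=6, slot 6 empty -> index 6.
Insert 242: h=6, slot 6 occupied -> index 0.
Insert 480: h=6, slots 6,0 occupied -> index 1.
Insert 331: h=3, slot 3 empty -> index 3.
Insert 739: h=6, slots 6,0,1 occupied -> index 2.
Table: [242, 480, 739, 331, —, —, 81]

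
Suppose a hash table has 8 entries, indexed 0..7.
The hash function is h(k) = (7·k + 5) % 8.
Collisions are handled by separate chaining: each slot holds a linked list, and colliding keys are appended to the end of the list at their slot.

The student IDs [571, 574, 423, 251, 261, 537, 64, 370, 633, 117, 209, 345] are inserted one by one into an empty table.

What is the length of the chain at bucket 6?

Insert 571: h=2, bucket 2 empty → new chain.
Insert 574: h=7, bucket 7 empty → new chain.
Insert 423: h=6, bucket 6 empty → new chain.
Insert 251: h=2, bucket 2 nonempty → append to chain.
Insert 261: h=0, bucket 0 empty → new chain.
Insert 537: h=4, bucket 4 empty → new chain.
Insert 64: h=5, bucket 5 empty → new chain.
Insert 370: h=3, bucket 3 empty → new chain.
Insert 633: h=4, bucket 4 nonempty → append to chain.
Insert 117: h=0, bucket 0 nonempty → append to chain.
Insert 209: h=4, bucket 4 nonempty → append to chain.
Insert 345: h=4, bucket 4 nonempty → append to chain.
Final buckets:
0: 261 -> 117
1: —
2: 571 -> 251
3: 370
4: 537 -> 633 -> 209 -> 345
5: 64
6: 423
7: 574

1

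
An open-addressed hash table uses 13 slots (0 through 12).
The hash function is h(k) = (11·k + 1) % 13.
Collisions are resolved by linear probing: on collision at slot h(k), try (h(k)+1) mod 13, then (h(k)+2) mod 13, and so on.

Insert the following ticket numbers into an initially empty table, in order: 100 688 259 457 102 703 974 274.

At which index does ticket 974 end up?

Insert 100: h=9, slot 9 empty => index 9.
Insert 688: h=3, slot 3 empty => index 3.
Insert 259: h=3, slot 3 occupied => index 4.
Insert 457: h=10, slot 10 empty => index 10.
Insert 102: h=5, slot 5 empty => index 5.
Insert 703: h=12, slot 12 empty => index 12.
Insert 974: h=3, slots 3,4,5 occupied => index 6.
Insert 274: h=12, slot 12 occupied => index 0.
Table: [274, ., ., 688, 259, 102, 974, ., ., 100, 457, ., 703]

6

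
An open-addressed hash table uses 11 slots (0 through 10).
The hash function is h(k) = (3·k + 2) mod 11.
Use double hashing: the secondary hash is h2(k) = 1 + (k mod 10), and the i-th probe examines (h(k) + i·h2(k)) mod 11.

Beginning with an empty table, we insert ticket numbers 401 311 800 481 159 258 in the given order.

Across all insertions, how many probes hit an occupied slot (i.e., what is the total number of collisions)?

5

Insert 401: h=6, slot 6 empty => index 6.
Insert 311: h=0, slot 0 empty => index 0.
Insert 800: h=4, slot 4 empty => index 4.
Insert 481: h=4, h2=2, slots 4,6 occupied => index 8.
Insert 159: h=6, h2=10, slot 6 occupied => index 5.
Insert 258: h=6, h2=9, slots 6,4 occupied => index 2.
Table: [311, _, 258, _, 800, 159, 401, _, 481, _, _]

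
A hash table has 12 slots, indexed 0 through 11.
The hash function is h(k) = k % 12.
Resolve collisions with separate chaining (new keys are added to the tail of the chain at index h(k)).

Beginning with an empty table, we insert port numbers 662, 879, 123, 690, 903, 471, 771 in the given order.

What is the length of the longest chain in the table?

5

662 -> bucket 2
879 -> bucket 3
123 -> bucket 3 (collision)
690 -> bucket 6
903 -> bucket 3 (collision)
471 -> bucket 3 (collision)
771 -> bucket 3 (collision)
Final buckets:
0: —
1: —
2: 662
3: 879 -> 123 -> 903 -> 471 -> 771
4: —
5: —
6: 690
7: —
8: —
9: —
10: —
11: —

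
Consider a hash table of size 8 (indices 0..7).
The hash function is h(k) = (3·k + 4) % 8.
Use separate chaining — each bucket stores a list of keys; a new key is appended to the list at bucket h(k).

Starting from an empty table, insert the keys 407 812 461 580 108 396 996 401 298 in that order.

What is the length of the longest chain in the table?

5

Insert 407: h=1, bucket 1 empty -> new chain.
Insert 812: h=0, bucket 0 empty -> new chain.
Insert 461: h=3, bucket 3 empty -> new chain.
Insert 580: h=0, bucket 0 nonempty -> append to chain.
Insert 108: h=0, bucket 0 nonempty -> append to chain.
Insert 396: h=0, bucket 0 nonempty -> append to chain.
Insert 996: h=0, bucket 0 nonempty -> append to chain.
Insert 401: h=7, bucket 7 empty -> new chain.
Insert 298: h=2, bucket 2 empty -> new chain.
Final buckets:
0: 812 -> 580 -> 108 -> 396 -> 996
1: 407
2: 298
3: 461
4: .
5: .
6: .
7: 401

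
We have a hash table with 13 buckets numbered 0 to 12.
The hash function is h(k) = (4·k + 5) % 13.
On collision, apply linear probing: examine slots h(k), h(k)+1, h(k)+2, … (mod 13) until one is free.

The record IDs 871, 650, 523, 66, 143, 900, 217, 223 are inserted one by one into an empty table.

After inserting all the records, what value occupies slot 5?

Insert 871: h=5, slot 5 empty → index 5.
Insert 650: h=5, slot 5 occupied → index 6.
Insert 523: h=4, slot 4 empty → index 4.
Insert 66: h=9, slot 9 empty → index 9.
Insert 143: h=5, slots 5,6 occupied → index 7.
Insert 900: h=4, slots 4,5,6,7 occupied → index 8.
Insert 217: h=2, slot 2 empty → index 2.
Insert 223: h=0, slot 0 empty → index 0.
Table: [223, _, 217, _, 523, 871, 650, 143, 900, 66, _, _, _]

871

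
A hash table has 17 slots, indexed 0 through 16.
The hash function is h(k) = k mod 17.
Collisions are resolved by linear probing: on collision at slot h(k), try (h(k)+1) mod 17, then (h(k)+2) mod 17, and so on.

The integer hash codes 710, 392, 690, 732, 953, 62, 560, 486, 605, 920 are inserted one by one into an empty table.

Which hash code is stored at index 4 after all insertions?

920

Insert 710: h=13, slot 13 empty -> index 13.
Insert 392: h=1, slot 1 empty -> index 1.
Insert 690: h=10, slot 10 empty -> index 10.
Insert 732: h=1, slot 1 occupied -> index 2.
Insert 953: h=1, slots 1,2 occupied -> index 3.
Insert 62: h=11, slot 11 empty -> index 11.
Insert 560: h=16, slot 16 empty -> index 16.
Insert 486: h=10, slots 10,11 occupied -> index 12.
Insert 605: h=10, slots 10,11,12,13 occupied -> index 14.
Insert 920: h=2, slots 2,3 occupied -> index 4.
Table: [∅, 392, 732, 953, 920, ∅, ∅, ∅, ∅, ∅, 690, 62, 486, 710, 605, ∅, 560]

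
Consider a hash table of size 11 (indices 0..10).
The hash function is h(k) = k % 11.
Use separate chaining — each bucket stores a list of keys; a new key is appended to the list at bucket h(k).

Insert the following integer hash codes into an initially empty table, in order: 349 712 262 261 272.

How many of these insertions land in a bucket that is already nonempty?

349 → bucket 8
712 → bucket 8 (collision)
262 → bucket 9
261 → bucket 8 (collision)
272 → bucket 8 (collision)
Final buckets:
0: —
1: —
2: —
3: —
4: —
5: —
6: —
7: —
8: 349 -> 712 -> 261 -> 272
9: 262
10: —

3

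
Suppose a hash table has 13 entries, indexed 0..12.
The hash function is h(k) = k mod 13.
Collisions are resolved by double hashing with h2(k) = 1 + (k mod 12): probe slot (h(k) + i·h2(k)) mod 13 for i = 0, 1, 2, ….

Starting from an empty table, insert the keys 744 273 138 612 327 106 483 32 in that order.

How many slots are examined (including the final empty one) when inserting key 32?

744: h=3 => slot 3
273: h=0 => slot 0
138: h=8 => slot 8
612: h=1 => slot 1
327: h=2 => slot 2
106: h=2, h2=11, probe 2,0,11 => slot 11
483: h=2, h2=4, probe 2,6 => slot 6
32: h=6, h2=9, probe 6,2,11,7 => slot 7
Table: [273, 612, 327, 744, -, -, 483, 32, 138, -, -, 106, -]

4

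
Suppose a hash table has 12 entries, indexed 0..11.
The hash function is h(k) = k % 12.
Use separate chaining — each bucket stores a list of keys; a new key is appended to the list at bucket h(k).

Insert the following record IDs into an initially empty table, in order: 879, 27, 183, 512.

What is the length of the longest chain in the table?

879 → bucket 3
27 → bucket 3 (collision)
183 → bucket 3 (collision)
512 → bucket 8
Final buckets:
0: ∅
1: ∅
2: ∅
3: 879 -> 27 -> 183
4: ∅
5: ∅
6: ∅
7: ∅
8: 512
9: ∅
10: ∅
11: ∅

3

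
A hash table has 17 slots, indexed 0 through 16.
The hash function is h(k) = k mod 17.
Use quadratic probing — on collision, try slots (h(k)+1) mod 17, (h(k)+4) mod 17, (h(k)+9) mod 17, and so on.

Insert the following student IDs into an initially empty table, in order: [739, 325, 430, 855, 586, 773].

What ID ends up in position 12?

739 hashes to 8; slot 8 is free → place at 8.
325 hashes to 2; slot 2 is free → place at 2.
430 hashes to 5; slot 5 is free → place at 5.
855 hashes to 5; 5 taken → place at 6.
586 hashes to 8; 8 taken → place at 9.
773 hashes to 8; 8,9 taken → place at 12.
Table: [_, _, 325, _, _, 430, 855, _, 739, 586, _, _, 773, _, _, _, _]

773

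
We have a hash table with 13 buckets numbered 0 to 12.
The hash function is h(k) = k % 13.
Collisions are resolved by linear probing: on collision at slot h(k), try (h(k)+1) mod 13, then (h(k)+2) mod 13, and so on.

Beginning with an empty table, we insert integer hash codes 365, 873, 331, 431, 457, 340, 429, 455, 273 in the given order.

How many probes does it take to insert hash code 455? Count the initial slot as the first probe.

365: h=1 => slot 1
873: h=2 => slot 2
331: h=6 => slot 6
431: h=2, probe 2,3 => slot 3
457: h=2, probe 2,3,4 => slot 4
340: h=2, probe 2,3,4,5 => slot 5
429: h=0 => slot 0
455: h=0, probe 0,1,2,3,4,5,6,7 => slot 7
273: h=0, probe 0,1,2,3,4,5,6,7,8 => slot 8
Table: [429, 365, 873, 431, 457, 340, 331, 455, 273, ., ., ., .]

8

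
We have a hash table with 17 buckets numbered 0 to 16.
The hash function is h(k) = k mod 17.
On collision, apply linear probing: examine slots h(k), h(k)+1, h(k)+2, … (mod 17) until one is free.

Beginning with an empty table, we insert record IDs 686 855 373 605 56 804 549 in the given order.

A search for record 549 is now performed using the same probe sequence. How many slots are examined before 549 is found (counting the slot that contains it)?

5

686 hashes to 6; slot 6 is free → place at 6.
855 hashes to 5; slot 5 is free → place at 5.
373 hashes to 16; slot 16 is free → place at 16.
605 hashes to 10; slot 10 is free → place at 10.
56 hashes to 5; 5,6 taken → place at 7.
804 hashes to 5; 5,6,7 taken → place at 8.
549 hashes to 5; 5,6,7,8 taken → place at 9.
Table: [∅, ∅, ∅, ∅, ∅, 855, 686, 56, 804, 549, 605, ∅, ∅, ∅, ∅, ∅, 373]
Lookup 549: h=5, probe 5,6,7,8,9 → found at 9.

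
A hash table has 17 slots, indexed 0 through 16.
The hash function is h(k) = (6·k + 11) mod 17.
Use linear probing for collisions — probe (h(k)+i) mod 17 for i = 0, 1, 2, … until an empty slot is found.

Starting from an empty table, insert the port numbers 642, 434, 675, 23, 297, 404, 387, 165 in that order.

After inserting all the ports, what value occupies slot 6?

Insert 642: h=4, slot 4 empty => index 4.
Insert 434: h=14, slot 14 empty => index 14.
Insert 675: h=15, slot 15 empty => index 15.
Insert 23: h=13, slot 13 empty => index 13.
Insert 297: h=8, slot 8 empty => index 8.
Insert 404: h=4, slot 4 occupied => index 5.
Insert 387: h=4, slots 4,5 occupied => index 6.
Insert 165: h=15, slot 15 occupied => index 16.
Table: [., ., ., ., 642, 404, 387, ., 297, ., ., ., ., 23, 434, 675, 165]

387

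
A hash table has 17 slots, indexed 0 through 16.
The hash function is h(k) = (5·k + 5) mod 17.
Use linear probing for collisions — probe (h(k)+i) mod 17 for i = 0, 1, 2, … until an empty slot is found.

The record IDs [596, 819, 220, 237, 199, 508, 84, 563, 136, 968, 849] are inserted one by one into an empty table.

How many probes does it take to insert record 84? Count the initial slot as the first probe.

596 hashes to 10; slot 10 is free => place at 10.
819 hashes to 3; slot 3 is free => place at 3.
220 hashes to 0; slot 0 is free => place at 0.
237 hashes to 0; 0 taken => place at 1.
199 hashes to 14; slot 14 is free => place at 14.
508 hashes to 12; slot 12 is free => place at 12.
84 hashes to 0; 0,1 taken => place at 2.
563 hashes to 15; slot 15 is free => place at 15.
136 hashes to 5; slot 5 is free => place at 5.
968 hashes to 0; 0,1,2,3 taken => place at 4.
849 hashes to 0; 0,1,2,3,4,5 taken => place at 6.
Table: [220, 237, 84, 819, 968, 136, 849, -, -, -, 596, -, 508, -, 199, 563, -]

3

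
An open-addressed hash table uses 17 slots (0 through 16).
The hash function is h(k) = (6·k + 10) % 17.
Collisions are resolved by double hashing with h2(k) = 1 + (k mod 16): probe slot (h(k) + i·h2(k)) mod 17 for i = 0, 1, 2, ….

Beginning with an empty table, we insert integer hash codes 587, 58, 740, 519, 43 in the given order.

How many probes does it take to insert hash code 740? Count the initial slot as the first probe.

Insert 587: h=13, slot 13 empty → index 13.
Insert 58: h=1, slot 1 empty → index 1.
Insert 740: h=13, h2=5, slots 13,1 occupied → index 6.
Insert 519: h=13, h2=8, slot 13 occupied → index 4.
Insert 43: h=13, h2=12, slot 13 occupied → index 8.
Table: [., 58, ., ., 519, ., 740, ., 43, ., ., ., ., 587, ., ., .]

3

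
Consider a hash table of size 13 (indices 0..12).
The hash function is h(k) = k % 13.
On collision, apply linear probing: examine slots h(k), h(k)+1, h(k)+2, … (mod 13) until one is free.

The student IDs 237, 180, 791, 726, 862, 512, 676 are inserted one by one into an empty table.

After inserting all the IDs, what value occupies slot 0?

726

237: h=3 → slot 3
180: h=11 → slot 11
791: h=11, probe 11,12 → slot 12
726: h=11, probe 11,12,0 → slot 0
862: h=4 → slot 4
512: h=5 → slot 5
676: h=0, probe 0,1 → slot 1
Table: [726, 676, —, 237, 862, 512, —, —, —, —, —, 180, 791]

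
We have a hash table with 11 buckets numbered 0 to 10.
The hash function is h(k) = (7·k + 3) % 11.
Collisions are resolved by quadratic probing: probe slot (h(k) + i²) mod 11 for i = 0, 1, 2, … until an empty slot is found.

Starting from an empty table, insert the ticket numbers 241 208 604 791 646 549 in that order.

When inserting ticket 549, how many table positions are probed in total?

241: h=7 -> slot 7
208: h=7, probe 7,8 -> slot 8
604: h=7, probe 7,8,0 -> slot 0
791: h=7, probe 7,8,0,5 -> slot 5
646: h=4 -> slot 4
549: h=7, probe 7,8,0,5,1 -> slot 1
Table: [604, 549, —, —, 646, 791, —, 241, 208, —, —]

5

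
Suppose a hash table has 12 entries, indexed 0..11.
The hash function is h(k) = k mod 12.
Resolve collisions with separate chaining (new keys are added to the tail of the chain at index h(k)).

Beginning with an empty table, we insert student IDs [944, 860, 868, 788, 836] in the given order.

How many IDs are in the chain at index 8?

944 -> bucket 8
860 -> bucket 8 (collision)
868 -> bucket 4
788 -> bucket 8 (collision)
836 -> bucket 8 (collision)
Final buckets:
0: -
1: -
2: -
3: -
4: 868
5: -
6: -
7: -
8: 944 -> 860 -> 788 -> 836
9: -
10: -
11: -

4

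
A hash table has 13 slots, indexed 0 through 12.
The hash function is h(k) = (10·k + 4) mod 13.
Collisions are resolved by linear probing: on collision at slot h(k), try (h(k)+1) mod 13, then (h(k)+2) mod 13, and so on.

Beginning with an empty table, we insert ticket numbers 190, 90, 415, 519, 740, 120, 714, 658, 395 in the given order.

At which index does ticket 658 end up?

0

190 hashes to 6; slot 6 is free → place at 6.
90 hashes to 7; slot 7 is free → place at 7.
415 hashes to 7; 7 taken → place at 8.
519 hashes to 7; 7,8 taken → place at 9.
740 hashes to 7; 7,8,9 taken → place at 10.
120 hashes to 8; 8,9,10 taken → place at 11.
714 hashes to 7; 7,8,9,10,11 taken → place at 12.
658 hashes to 6; 6,7,8,9,10,11,12 taken → place at 0.
395 hashes to 2; slot 2 is free → place at 2.
Table: [658, _, 395, _, _, _, 190, 90, 415, 519, 740, 120, 714]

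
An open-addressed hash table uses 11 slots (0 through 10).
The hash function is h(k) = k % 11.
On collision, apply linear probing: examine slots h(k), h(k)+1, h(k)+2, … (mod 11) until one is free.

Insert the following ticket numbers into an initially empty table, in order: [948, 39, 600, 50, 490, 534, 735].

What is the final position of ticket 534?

Insert 948: h=2, slot 2 empty → index 2.
Insert 39: h=6, slot 6 empty → index 6.
Insert 600: h=6, slot 6 occupied → index 7.
Insert 50: h=6, slots 6,7 occupied → index 8.
Insert 490: h=6, slots 6,7,8 occupied → index 9.
Insert 534: h=6, slots 6,7,8,9 occupied → index 10.
Insert 735: h=9, slots 9,10 occupied → index 0.
Table: [735, —, 948, —, —, —, 39, 600, 50, 490, 534]

10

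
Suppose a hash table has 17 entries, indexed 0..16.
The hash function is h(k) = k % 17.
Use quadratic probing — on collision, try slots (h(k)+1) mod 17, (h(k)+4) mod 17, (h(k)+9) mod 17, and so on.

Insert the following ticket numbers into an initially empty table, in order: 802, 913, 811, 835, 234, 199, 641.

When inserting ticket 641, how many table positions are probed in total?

4

802 hashes to 3; slot 3 is free → place at 3.
913 hashes to 12; slot 12 is free → place at 12.
811 hashes to 12; 12 taken → place at 13.
835 hashes to 2; slot 2 is free → place at 2.
234 hashes to 13; 13 taken → place at 14.
199 hashes to 12; 12,13 taken → place at 16.
641 hashes to 12; 12,13,16 taken → place at 4.
Table: [_, _, 835, 802, 641, _, _, _, _, _, _, _, 913, 811, 234, _, 199]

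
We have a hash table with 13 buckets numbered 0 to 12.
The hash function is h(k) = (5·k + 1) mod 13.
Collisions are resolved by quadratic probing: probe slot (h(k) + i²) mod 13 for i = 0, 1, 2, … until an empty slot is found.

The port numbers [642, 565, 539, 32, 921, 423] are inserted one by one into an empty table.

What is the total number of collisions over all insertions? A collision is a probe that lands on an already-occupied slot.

642 hashes to 0; slot 0 is free => place at 0.
565 hashes to 5; slot 5 is free => place at 5.
539 hashes to 5; 5 taken => place at 6.
32 hashes to 5; 5,6 taken => place at 9.
921 hashes to 4; slot 4 is free => place at 4.
423 hashes to 10; slot 10 is free => place at 10.
Table: [642, ., ., ., 921, 565, 539, ., ., 32, 423, ., .]

3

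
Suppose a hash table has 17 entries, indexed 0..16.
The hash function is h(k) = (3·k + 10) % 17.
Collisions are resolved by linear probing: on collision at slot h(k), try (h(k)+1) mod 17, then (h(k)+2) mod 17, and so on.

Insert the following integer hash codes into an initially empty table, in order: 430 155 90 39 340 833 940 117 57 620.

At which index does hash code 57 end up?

Insert 430: h=8, slot 8 empty => index 8.
Insert 155: h=16, slot 16 empty => index 16.
Insert 90: h=8, slot 8 occupied => index 9.
Insert 39: h=8, slots 8,9 occupied => index 10.
Insert 340: h=10, slot 10 occupied => index 11.
Insert 833: h=10, slots 10,11 occupied => index 12.
Insert 940: h=8, slots 8,9,10,11,12 occupied => index 13.
Insert 117: h=4, slot 4 empty => index 4.
Insert 57: h=11, slots 11,12,13 occupied => index 14.
Insert 620: h=0, slot 0 empty => index 0.
Table: [620, ., ., ., 117, ., ., ., 430, 90, 39, 340, 833, 940, 57, ., 155]

14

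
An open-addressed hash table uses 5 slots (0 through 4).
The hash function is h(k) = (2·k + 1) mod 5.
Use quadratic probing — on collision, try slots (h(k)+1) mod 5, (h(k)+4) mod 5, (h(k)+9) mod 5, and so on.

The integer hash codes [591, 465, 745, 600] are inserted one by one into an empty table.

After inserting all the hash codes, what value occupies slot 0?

600

591: h=3 → slot 3
465: h=1 → slot 1
745: h=1, probe 1,2 → slot 2
600: h=1, probe 1,2,0 → slot 0
Table: [600, 465, 745, 591, ∅]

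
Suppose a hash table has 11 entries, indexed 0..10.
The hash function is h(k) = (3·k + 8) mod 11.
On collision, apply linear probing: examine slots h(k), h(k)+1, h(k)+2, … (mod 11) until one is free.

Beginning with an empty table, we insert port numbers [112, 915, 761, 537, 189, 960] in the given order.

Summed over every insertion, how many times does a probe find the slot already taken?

7

112 hashes to 3; slot 3 is free → place at 3.
915 hashes to 3; 3 taken → place at 4.
761 hashes to 3; 3,4 taken → place at 5.
537 hashes to 2; slot 2 is free → place at 2.
189 hashes to 3; 3,4,5 taken → place at 6.
960 hashes to 6; 6 taken → place at 7.
Table: [_, _, 537, 112, 915, 761, 189, 960, _, _, _]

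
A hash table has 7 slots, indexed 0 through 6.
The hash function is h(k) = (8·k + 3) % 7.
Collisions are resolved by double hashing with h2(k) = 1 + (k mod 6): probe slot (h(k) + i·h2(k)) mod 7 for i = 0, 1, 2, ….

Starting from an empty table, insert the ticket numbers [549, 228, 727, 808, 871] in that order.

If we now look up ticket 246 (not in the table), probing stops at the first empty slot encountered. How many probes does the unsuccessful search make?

2

549 hashes to 6; slot 6 is free => place at 6.
228 hashes to 0; slot 0 is free => place at 0.
727 hashes to 2; slot 2 is free => place at 2.
808 hashes to 6, h2=5; 6 taken => place at 4.
871 hashes to 6, h2=2; 6 taken => place at 1.
Table: [228, 871, 727, _, 808, _, 549]
Lookup 246: h=4, h2=1, probe 4,5 → slot 5 empty, not found.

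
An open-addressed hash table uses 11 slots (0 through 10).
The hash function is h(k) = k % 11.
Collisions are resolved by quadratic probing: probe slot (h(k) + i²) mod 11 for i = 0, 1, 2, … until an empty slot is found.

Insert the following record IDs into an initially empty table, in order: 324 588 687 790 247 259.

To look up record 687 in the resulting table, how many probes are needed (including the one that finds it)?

3

324: h=5 => slot 5
588: h=5, probe 5,6 => slot 6
687: h=5, probe 5,6,9 => slot 9
790: h=9, probe 9,10 => slot 10
247: h=5, probe 5,6,9,3 => slot 3
259: h=6, probe 6,7 => slot 7
Table: [—, —, —, 247, —, 324, 588, 259, —, 687, 790]
Lookup 687: h=5, probe 5,6,9 → found at 9.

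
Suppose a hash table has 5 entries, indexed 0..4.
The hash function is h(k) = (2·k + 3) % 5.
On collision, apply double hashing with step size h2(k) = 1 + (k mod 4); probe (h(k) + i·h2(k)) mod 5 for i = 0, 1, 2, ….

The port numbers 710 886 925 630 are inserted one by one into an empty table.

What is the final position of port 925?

2

710 hashes to 3; slot 3 is free → place at 3.
886 hashes to 0; slot 0 is free → place at 0.
925 hashes to 3, h2=2; 3,0 taken → place at 2.
630 hashes to 3, h2=3; 3 taken → place at 1.
Table: [886, 630, 925, 710, _]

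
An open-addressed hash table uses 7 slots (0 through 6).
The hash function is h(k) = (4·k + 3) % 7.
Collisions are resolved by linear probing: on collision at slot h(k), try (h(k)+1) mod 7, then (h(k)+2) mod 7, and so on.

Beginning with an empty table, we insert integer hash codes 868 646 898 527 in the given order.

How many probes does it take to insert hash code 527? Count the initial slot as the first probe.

Insert 868: h=3, slot 3 empty => index 3.
Insert 646: h=4, slot 4 empty => index 4.
Insert 898: h=4, slot 4 occupied => index 5.
Insert 527: h=4, slots 4,5 occupied => index 6.
Table: [_, _, _, 868, 646, 898, 527]

3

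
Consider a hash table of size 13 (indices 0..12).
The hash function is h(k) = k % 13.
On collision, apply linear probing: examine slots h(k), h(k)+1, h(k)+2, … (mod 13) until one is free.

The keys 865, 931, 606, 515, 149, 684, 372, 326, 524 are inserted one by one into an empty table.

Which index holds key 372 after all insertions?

865: h=7 → slot 7
931: h=8 → slot 8
606: h=8, probe 8,9 → slot 9
515: h=8, probe 8,9,10 → slot 10
149: h=6 → slot 6
684: h=8, probe 8,9,10,11 → slot 11
372: h=8, probe 8,9,10,11,12 → slot 12
326: h=1 → slot 1
524: h=4 → slot 4
Table: [—, 326, —, —, 524, —, 149, 865, 931, 606, 515, 684, 372]

12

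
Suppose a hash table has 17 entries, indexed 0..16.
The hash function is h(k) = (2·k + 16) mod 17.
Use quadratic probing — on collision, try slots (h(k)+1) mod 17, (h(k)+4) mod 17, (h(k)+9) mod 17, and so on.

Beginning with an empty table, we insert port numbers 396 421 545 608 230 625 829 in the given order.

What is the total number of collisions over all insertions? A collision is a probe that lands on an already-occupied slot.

11

396: h=9 -> slot 9
421: h=8 -> slot 8
545: h=1 -> slot 1
608: h=8, probe 8,9,12 -> slot 12
230: h=0 -> slot 0
625: h=8, probe 8,9,12,0,7 -> slot 7
829: h=8, probe 8,9,12,0,7,16 -> slot 16
Table: [230, 545, —, —, —, —, —, 625, 421, 396, —, —, 608, —, —, —, 829]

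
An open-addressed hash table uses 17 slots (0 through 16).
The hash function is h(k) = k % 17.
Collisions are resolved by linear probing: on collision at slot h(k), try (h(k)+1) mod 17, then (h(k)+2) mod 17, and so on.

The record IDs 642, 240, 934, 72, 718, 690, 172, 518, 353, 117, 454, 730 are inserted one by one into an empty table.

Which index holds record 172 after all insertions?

642 hashes to 13; slot 13 is free → place at 13.
240 hashes to 2; slot 2 is free → place at 2.
934 hashes to 16; slot 16 is free → place at 16.
72 hashes to 4; slot 4 is free → place at 4.
718 hashes to 4; 4 taken → place at 5.
690 hashes to 10; slot 10 is free → place at 10.
172 hashes to 2; 2 taken → place at 3.
518 hashes to 8; slot 8 is free → place at 8.
353 hashes to 13; 13 taken → place at 14.
117 hashes to 15; slot 15 is free → place at 15.
454 hashes to 12; slot 12 is free → place at 12.
730 hashes to 16; 16 taken → place at 0.
Table: [730, ∅, 240, 172, 72, 718, ∅, ∅, 518, ∅, 690, ∅, 454, 642, 353, 117, 934]

3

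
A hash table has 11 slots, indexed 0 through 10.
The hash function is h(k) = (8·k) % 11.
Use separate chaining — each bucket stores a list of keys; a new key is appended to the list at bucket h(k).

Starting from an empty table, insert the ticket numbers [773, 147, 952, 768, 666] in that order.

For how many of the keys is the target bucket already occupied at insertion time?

Insert 773: h=2, bucket 2 empty -> new chain.
Insert 147: h=10, bucket 10 empty -> new chain.
Insert 952: h=4, bucket 4 empty -> new chain.
Insert 768: h=6, bucket 6 empty -> new chain.
Insert 666: h=4, bucket 4 nonempty -> append to chain.
Final buckets:
0: .
1: .
2: 773
3: .
4: 952 -> 666
5: .
6: 768
7: .
8: .
9: .
10: 147

1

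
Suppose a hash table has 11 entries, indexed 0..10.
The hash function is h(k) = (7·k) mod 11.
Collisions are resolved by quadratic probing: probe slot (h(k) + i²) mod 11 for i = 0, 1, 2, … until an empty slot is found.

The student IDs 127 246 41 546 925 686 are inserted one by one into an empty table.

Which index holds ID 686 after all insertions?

127 hashes to 9; slot 9 is free -> place at 9.
246 hashes to 6; slot 6 is free -> place at 6.
41 hashes to 1; slot 1 is free -> place at 1.
546 hashes to 5; slot 5 is free -> place at 5.
925 hashes to 7; slot 7 is free -> place at 7.
686 hashes to 6; 6,7 taken -> place at 10.
Table: [., 41, ., ., ., 546, 246, 925, ., 127, 686]

10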